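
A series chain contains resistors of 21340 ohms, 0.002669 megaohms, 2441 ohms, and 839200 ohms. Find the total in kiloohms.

865.65 kiloohms

In kiloohms:
  21340 ohms = 21340e-3 kiloohms = 21.34
  0.002669 megaohms = 0.002669e3 kiloohms = 2.669
  2441 ohms = 2441e-3 kiloohms = 2.441
  839200 ohms = 839200e-3 kiloohms = 839.2
Sum: 21.34 + 2.669 + 2.441 + 839.2 = 865.65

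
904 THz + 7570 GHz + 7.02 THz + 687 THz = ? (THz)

1605.59 THz

In THz:
  904 THz → 904
  7570 GHz = 7570 × 10⁻³ THz = 7.57
  7.02 THz → 7.02
  687 THz → 687
Sum: 904 + 7.57 + 7.02 + 687 = 1605.59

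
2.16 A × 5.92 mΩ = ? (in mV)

12.7872 mV

2.16 × 5.92 × 10⁻³ = 12.7872 × 10⁻³ V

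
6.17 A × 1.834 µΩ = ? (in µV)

6.17 × 1.834 × 10^-6 = 11.31578 × 10^-6 V

11.31578 µV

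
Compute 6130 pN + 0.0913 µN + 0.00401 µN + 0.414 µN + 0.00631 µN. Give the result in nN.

In nN:
  6130 pN = 6130 × 10^-3 nN = 6.13
  0.0913 µN = 0.0913 × 10^3 nN = 91.3
  0.00401 µN = 0.00401 × 10^3 nN = 4.01
  0.414 µN = 0.414 × 10^3 nN = 414
  0.00631 µN = 0.00631 × 10^3 nN = 6.31
Sum: 6.13 + 91.3 + 4.01 + 414 + 6.31 = 521.75

521.75 nN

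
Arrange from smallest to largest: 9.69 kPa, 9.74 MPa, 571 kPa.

9.69 kPa = 9690 Pa
9.74 MPa = 9740000 Pa
571 kPa = 571000 Pa

9.69 kPa < 571 kPa < 9.74 MPa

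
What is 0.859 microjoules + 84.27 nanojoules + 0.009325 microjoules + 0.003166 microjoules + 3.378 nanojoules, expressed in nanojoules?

959.139 nanojoules

In nanojoules:
  0.859 microjoules = 0.859 × 10³ nanojoules = 859
  84.27 nanojoules → 84.27
  0.009325 microjoules = 0.009325 × 10³ nanojoules = 9.325
  0.003166 microjoules = 0.003166 × 10³ nanojoules = 3.166
  3.378 nanojoules → 3.378
Sum: 859 + 84.27 + 9.325 + 3.166 + 3.378 = 959.139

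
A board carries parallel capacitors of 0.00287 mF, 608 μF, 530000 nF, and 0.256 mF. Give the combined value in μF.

1396.87 μF

In μF:
  0.00287 mF = 0.00287 × 10³ μF = 2.87
  608 μF → 608
  530000 nF = 530000 × 10⁻³ μF = 530
  0.256 mF = 0.256 × 10³ μF = 256
Sum: 2.87 + 608 + 530 + 256 = 1396.87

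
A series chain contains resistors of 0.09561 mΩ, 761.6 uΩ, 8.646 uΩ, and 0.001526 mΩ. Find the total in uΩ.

In uΩ:
  0.09561 mΩ = 0.09561e3 uΩ = 95.61
  761.6 uΩ → 761.6
  8.646 uΩ → 8.646
  0.001526 mΩ = 0.001526e3 uΩ = 1.526
Sum: 95.61 + 761.6 + 8.646 + 1.526 = 867.382

867.382 uΩ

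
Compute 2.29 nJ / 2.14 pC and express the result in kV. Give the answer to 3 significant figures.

(2.29 × 10⁻⁹) / (2.14 × 10⁻¹²) = 1.0701 × 10³ V

1.07 kV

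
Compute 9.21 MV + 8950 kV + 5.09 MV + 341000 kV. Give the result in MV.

In MV:
  9.21 MV → 9.21
  8950 kV = 8950 × 10⁻³ MV = 8.95
  5.09 MV → 5.09
  341000 kV = 341000 × 10⁻³ MV = 341
Sum: 9.21 + 8.95 + 5.09 + 341 = 364.25

364.25 MV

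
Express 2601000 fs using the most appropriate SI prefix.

2.601 ns

= 2.601 × 10^-9 s; 10^-9 is nano.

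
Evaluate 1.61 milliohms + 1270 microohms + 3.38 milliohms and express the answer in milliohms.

In milliohms:
  1.61 milliohms → 1.61
  1270 microohms = 1270 × 10^-3 milliohms = 1.27
  3.38 milliohms → 3.38
Sum: 1.61 + 1.27 + 3.38 = 6.26

6.26 milliohms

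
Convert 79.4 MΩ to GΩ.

0.0794 GΩ

mega = 10⁶, giga = 10⁹; factor is 10⁻³.
79.4 × 10⁻³ = 0.0794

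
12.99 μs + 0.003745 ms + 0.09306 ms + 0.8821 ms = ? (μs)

991.895 μs

In μs:
  12.99 μs → 12.99
  0.003745 ms = 0.003745 × 10^3 μs = 3.745
  0.09306 ms = 0.09306 × 10^3 μs = 93.06
  0.8821 ms = 0.8821 × 10^3 μs = 882.1
Sum: 12.99 + 3.745 + 93.06 + 882.1 = 991.895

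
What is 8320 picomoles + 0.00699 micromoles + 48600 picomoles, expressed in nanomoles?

63.91 nanomoles

In nanomoles:
  8320 picomoles = 8320 × 10^-3 nanomoles = 8.32
  0.00699 micromoles = 0.00699 × 10^3 nanomoles = 6.99
  48600 picomoles = 48600 × 10^-3 nanomoles = 48.6
Sum: 8.32 + 6.99 + 48.6 = 63.91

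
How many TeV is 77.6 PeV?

peta = 10^15, tera = 10^12; factor is 10^3.
77.6 × 10^3 = 77600

77600 TeV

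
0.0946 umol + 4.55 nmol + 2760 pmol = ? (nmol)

101.91 nmol

In nmol:
  0.0946 umol = 0.0946e3 nmol = 94.6
  4.55 nmol → 4.55
  2760 pmol = 2760e-3 nmol = 2.76
Sum: 94.6 + 4.55 + 2.76 = 101.91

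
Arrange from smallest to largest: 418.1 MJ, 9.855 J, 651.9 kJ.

9.855 J < 651.9 kJ < 418.1 MJ

418.1 MJ = 418100000 J
9.855 J = 9.855 J
651.9 kJ = 651900 J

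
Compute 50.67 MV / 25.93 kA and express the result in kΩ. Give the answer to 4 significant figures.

1.954 kΩ

(50.67e6) / (25.93e3) = 1.95411e3 Ω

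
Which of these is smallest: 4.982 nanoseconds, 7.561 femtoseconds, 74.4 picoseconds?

7.561 femtoseconds

4.982 nanoseconds = 0.000000004982 seconds
7.561 femtoseconds = 0.000000000000007561 seconds
74.4 picoseconds = 0.0000000000744 seconds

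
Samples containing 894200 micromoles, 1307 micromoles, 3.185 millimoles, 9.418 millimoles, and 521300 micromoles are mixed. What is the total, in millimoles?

In millimoles:
  894200 micromoles = 894200 × 10^-3 millimoles = 894.2
  1307 micromoles = 1307 × 10^-3 millimoles = 1.307
  3.185 millimoles → 3.185
  9.418 millimoles → 9.418
  521300 micromoles = 521300 × 10^-3 millimoles = 521.3
Sum: 894.2 + 1.307 + 3.185 + 9.418 + 521.3 = 1429.41

1429.41 millimoles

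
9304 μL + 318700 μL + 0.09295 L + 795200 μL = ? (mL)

In mL:
  9304 μL = 9304e-3 mL = 9.304
  318700 μL = 318700e-3 mL = 318.7
  0.09295 L = 0.09295e3 mL = 92.95
  795200 μL = 795200e-3 mL = 795.2
Sum: 9.304 + 318.7 + 92.95 + 795.2 = 1216.154

1216.154 mL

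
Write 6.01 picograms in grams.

pico = 10^-12, (no prefix) = 10^0; factor is 10^-12.
6.01 × 10^-12 = 0.00000000000601

0.00000000000601 grams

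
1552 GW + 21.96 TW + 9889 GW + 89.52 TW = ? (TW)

122.921 TW

In TW:
  1552 GW = 1552 × 10⁻³ TW = 1.552
  21.96 TW → 21.96
  9889 GW = 9889 × 10⁻³ TW = 9.889
  89.52 TW → 89.52
Sum: 1.552 + 21.96 + 9.889 + 89.52 = 122.921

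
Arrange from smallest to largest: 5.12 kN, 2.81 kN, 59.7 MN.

5.12 kN = 5120 N
2.81 kN = 2810 N
59.7 MN = 59700000 N

2.81 kN < 5.12 kN < 59.7 MN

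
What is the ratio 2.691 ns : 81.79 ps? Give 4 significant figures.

(2.691e-9) / (81.79e-12) = 0.032901e3

32.90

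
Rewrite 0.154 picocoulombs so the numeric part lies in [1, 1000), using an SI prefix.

= 154e-15 coulombs; 1e-15 is femto.

154 femtocoulombs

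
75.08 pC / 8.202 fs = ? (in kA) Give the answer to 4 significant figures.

(75.08 × 10⁻¹²) / (8.202 × 10⁻¹⁵) = 9.15386 × 10³ A

9.154 kA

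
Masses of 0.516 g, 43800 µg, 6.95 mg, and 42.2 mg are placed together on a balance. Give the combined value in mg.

In mg:
  0.516 g = 0.516e3 mg = 516
  43800 µg = 43800e-3 mg = 43.8
  6.95 mg → 6.95
  42.2 mg → 42.2
Sum: 516 + 43.8 + 6.95 + 42.2 = 608.95

608.95 mg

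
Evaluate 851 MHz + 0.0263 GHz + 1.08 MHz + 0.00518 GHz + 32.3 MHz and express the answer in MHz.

In MHz:
  851 MHz → 851
  0.0263 GHz = 0.0263 × 10³ MHz = 26.3
  1.08 MHz → 1.08
  0.00518 GHz = 0.00518 × 10³ MHz = 5.18
  32.3 MHz → 32.3
Sum: 851 + 26.3 + 1.08 + 5.18 + 32.3 = 915.86

915.86 MHz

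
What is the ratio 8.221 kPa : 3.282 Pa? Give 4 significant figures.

2505

(8.221e3) / (3.282) = 2.5049e3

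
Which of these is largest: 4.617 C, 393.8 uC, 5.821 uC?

4.617 C = 4.617 C
393.8 uC = 0.0003938 C
5.821 uC = 0.000005821 C

4.617 C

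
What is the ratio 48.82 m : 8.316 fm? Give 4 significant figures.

5871000000000000

(48.82) / (8.316e-15) = 5.8706e15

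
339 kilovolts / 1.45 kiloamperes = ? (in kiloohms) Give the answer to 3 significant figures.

0.234 kiloohms

(339e3) / (1.45e3) = 233.79 Ω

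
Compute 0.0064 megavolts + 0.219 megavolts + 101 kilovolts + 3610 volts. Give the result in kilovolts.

In kilovolts:
  0.0064 megavolts = 0.0064 × 10³ kilovolts = 6.4
  0.219 megavolts = 0.219 × 10³ kilovolts = 219
  101 kilovolts → 101
  3610 volts = 3610 × 10⁻³ kilovolts = 3.61
Sum: 6.4 + 219 + 101 + 3.61 = 330.01

330.01 kilovolts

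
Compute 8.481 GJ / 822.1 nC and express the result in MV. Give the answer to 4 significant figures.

(8.481 × 10⁹) / (822.1 × 10⁻⁹) = 0.0103163 × 10¹⁸ V

10320000000 MV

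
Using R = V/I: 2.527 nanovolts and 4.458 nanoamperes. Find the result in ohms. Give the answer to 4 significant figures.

0.5668 ohms

(2.527e-9) / (4.458e-9) = 0.566846 Ω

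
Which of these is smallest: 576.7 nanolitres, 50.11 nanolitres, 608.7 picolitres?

608.7 picolitres

576.7 nanolitres = 0.0000005767 litres
50.11 nanolitres = 0.00000005011 litres
608.7 picolitres = 0.0000000006087 litres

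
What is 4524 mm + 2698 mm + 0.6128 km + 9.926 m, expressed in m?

629.948 m

In m:
  4524 mm = 4524 × 10⁻³ m = 4.524
  2698 mm = 2698 × 10⁻³ m = 2.698
  0.6128 km = 0.6128 × 10³ m = 612.8
  9.926 m → 9.926
Sum: 4.524 + 2.698 + 612.8 + 9.926 = 629.948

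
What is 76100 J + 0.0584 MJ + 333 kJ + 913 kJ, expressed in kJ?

1380.5 kJ

In kJ:
  76100 J = 76100 × 10^-3 kJ = 76.1
  0.0584 MJ = 0.0584 × 10^3 kJ = 58.4
  333 kJ → 333
  913 kJ → 913
Sum: 76.1 + 58.4 + 333 + 913 = 1380.5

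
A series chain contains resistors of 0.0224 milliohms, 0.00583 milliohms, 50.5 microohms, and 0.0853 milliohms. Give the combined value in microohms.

In microohms:
  0.0224 milliohms = 0.0224e3 microohms = 22.4
  0.00583 milliohms = 0.00583e3 microohms = 5.83
  50.5 microohms → 50.5
  0.0853 milliohms = 0.0853e3 microohms = 85.3
Sum: 22.4 + 5.83 + 50.5 + 85.3 = 164.03

164.03 microohms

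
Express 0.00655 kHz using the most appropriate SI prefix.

= 6.55 Hz; mantissa already in [1, 1000).

6.55 Hz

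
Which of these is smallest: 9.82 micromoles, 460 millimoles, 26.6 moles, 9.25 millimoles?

9.82 micromoles = 0.00000982 moles
460 millimoles = 0.46 moles
26.6 moles = 26.6 moles
9.25 millimoles = 0.00925 moles

9.82 micromoles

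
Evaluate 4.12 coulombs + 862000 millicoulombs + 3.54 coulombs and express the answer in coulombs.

In coulombs:
  4.12 coulombs → 4.12
  862000 millicoulombs = 862000 × 10⁻³ coulombs = 862
  3.54 coulombs → 3.54
Sum: 4.12 + 862 + 3.54 = 869.66

869.66 coulombs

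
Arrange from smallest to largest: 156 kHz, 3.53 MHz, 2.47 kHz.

156 kHz = 156000 Hz
3.53 MHz = 3530000 Hz
2.47 kHz = 2470 Hz

2.47 kHz < 156 kHz < 3.53 MHz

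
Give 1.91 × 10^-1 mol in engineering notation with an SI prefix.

191 mmol

= 191 × 10^-3 mol; 10^-3 is milli.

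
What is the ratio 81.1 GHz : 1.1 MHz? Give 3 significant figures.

(81.1 × 10⁹) / (1.1 × 10⁶) = 73.73 × 10³

73700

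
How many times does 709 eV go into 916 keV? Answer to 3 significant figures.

(916e3) / (709) = 1.292e3

1290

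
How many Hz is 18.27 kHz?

18270 Hz

kilo = 10³, (no prefix) = 10⁰; factor is 10³.
18.27 × 10³ = 18270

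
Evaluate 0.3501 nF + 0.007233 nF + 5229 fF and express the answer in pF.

362.562 pF

In pF:
  0.3501 nF = 0.3501 × 10^3 pF = 350.1
  0.007233 nF = 0.007233 × 10^3 pF = 7.233
  5229 fF = 5229 × 10^-3 pF = 5.229
Sum: 350.1 + 7.233 + 5.229 = 362.562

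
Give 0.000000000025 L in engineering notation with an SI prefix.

25 pL

= 25e-12 L; 1e-12 is pico.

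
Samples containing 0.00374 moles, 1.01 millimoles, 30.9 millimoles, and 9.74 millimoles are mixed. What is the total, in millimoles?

In millimoles:
  0.00374 moles = 0.00374 × 10^3 millimoles = 3.74
  1.01 millimoles → 1.01
  30.9 millimoles → 30.9
  9.74 millimoles → 9.74
Sum: 3.74 + 1.01 + 30.9 + 9.74 = 45.39

45.39 millimoles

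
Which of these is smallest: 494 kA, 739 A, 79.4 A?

494 kA = 494000 A
739 A = 739 A
79.4 A = 79.4 A

79.4 A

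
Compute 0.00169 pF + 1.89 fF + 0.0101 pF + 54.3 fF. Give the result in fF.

In fF:
  0.00169 pF = 0.00169 × 10³ fF = 1.69
  1.89 fF → 1.89
  0.0101 pF = 0.0101 × 10³ fF = 10.1
  54.3 fF → 54.3
Sum: 1.69 + 1.89 + 10.1 + 54.3 = 67.98

67.98 fF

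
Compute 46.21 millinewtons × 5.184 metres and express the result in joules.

46.21 × 10⁻³ × 5.184 = 239.55264 × 10⁻³ J

0.23955264 joules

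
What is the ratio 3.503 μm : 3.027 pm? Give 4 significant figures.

1157000

(3.503 × 10^-6) / (3.027 × 10^-12) = 1.1573 × 10^6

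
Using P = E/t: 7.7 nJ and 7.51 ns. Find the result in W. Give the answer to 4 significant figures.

1.025 W

(7.7e-9) / (7.51e-9) = 1.0253 W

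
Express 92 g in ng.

92000000000 ng

(no prefix) = 1e0, nano = 1e-9; factor is 1e9.
92 × 1e9 = 92000000000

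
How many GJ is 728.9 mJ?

milli = 10⁻³, giga = 10⁹; factor is 10⁻¹².
728.9 × 10⁻¹² = 0.0000000007289

0.0000000007289 GJ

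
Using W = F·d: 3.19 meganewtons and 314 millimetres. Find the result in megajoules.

1.00166 megajoules

3.19 × 10^6 × 314 × 10^-3 = 1001.66 × 10^3 J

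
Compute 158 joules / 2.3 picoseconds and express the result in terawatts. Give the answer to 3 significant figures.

(158) / (2.3e-12) = 68.696e12 W

68.7 terawatts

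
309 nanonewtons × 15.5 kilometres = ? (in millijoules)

309e-9 × 15.5e3 = 4789.5e-6 J

4.7895 millijoules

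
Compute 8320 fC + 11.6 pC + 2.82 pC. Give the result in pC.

In pC:
  8320 fC = 8320 × 10^-3 pC = 8.32
  11.6 pC → 11.6
  2.82 pC → 2.82
Sum: 8.32 + 11.6 + 2.82 = 22.74

22.74 pC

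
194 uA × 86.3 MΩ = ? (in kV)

16.7422 kV

194 × 10^-6 × 86.3 × 10^6 = 16742.2 V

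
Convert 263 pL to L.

pico = 10^-12, (no prefix) = 10^0; factor is 10^-12.
263 × 10^-12 = 0.000000000263

0.000000000263 L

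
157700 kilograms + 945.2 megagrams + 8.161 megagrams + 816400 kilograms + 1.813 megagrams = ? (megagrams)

In megagrams:
  157700 kilograms = 157700e-3 megagrams = 157.7
  945.2 megagrams → 945.2
  8.161 megagrams → 8.161
  816400 kilograms = 816400e-3 megagrams = 816.4
  1.813 megagrams → 1.813
Sum: 157.7 + 945.2 + 8.161 + 816.4 + 1.813 = 1929.274

1929.274 megagrams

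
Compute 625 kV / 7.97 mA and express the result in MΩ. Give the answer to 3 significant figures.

(625 × 10³) / (7.97 × 10⁻³) = 78.419 × 10⁶ Ω

78.4 MΩ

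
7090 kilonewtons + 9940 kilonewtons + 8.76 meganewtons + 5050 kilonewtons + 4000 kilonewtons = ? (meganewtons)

34.84 meganewtons

In meganewtons:
  7090 kilonewtons = 7090 × 10⁻³ meganewtons = 7.09
  9940 kilonewtons = 9940 × 10⁻³ meganewtons = 9.94
  8.76 meganewtons → 8.76
  5050 kilonewtons = 5050 × 10⁻³ meganewtons = 5.05
  4000 kilonewtons = 4000 × 10⁻³ meganewtons = 4
Sum: 7.09 + 9.94 + 8.76 + 5.05 + 4 = 34.84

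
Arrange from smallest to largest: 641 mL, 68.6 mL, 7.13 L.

641 mL = 0.641 L
68.6 mL = 0.0686 L
7.13 L = 7.13 L

68.6 mL < 641 mL < 7.13 L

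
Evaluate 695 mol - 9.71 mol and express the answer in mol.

685.29 mol

In mol:
  695 mol → 695
  9.71 mol → 9.71
Difference: 695 - 9.71 = 685.29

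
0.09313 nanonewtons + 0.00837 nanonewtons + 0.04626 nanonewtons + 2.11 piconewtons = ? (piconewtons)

149.87 piconewtons

In piconewtons:
  0.09313 nanonewtons = 0.09313 × 10³ piconewtons = 93.13
  0.00837 nanonewtons = 0.00837 × 10³ piconewtons = 8.37
  0.04626 nanonewtons = 0.04626 × 10³ piconewtons = 46.26
  2.11 piconewtons → 2.11
Sum: 93.13 + 8.37 + 46.26 + 2.11 = 149.87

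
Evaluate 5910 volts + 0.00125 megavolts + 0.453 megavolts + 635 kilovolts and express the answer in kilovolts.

In kilovolts:
  5910 volts = 5910 × 10⁻³ kilovolts = 5.91
  0.00125 megavolts = 0.00125 × 10³ kilovolts = 1.25
  0.453 megavolts = 0.453 × 10³ kilovolts = 453
  635 kilovolts → 635
Sum: 5.91 + 1.25 + 453 + 635 = 1095.16

1095.16 kilovolts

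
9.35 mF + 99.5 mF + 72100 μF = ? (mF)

In mF:
  9.35 mF → 9.35
  99.5 mF → 99.5
  72100 μF = 72100 × 10⁻³ mF = 72.1
Sum: 9.35 + 99.5 + 72.1 = 180.95

180.95 mF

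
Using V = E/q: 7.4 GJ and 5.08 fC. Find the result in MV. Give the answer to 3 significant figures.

1460000000000000000 MV

(7.4 × 10⁹) / (5.08 × 10⁻¹⁵) = 1.4567 × 10²⁴ V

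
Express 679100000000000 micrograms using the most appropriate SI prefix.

= 679.1e6 grams; 1e6 is mega.

679.1 megagrams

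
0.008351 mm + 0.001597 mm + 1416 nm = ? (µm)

In µm:
  0.008351 mm = 0.008351e3 µm = 8.351
  0.001597 mm = 0.001597e3 µm = 1.597
  1416 nm = 1416e-3 µm = 1.416
Sum: 8.351 + 1.597 + 1.416 = 11.364

11.364 µm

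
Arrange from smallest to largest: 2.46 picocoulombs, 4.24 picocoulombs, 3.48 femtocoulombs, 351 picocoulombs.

2.46 picocoulombs = 0.00000000000246 coulombs
4.24 picocoulombs = 0.00000000000424 coulombs
3.48 femtocoulombs = 0.00000000000000348 coulombs
351 picocoulombs = 0.000000000351 coulombs

3.48 femtocoulombs < 2.46 picocoulombs < 4.24 picocoulombs < 351 picocoulombs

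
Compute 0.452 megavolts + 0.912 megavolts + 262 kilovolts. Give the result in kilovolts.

1626 kilovolts

In kilovolts:
  0.452 megavolts = 0.452 × 10^3 kilovolts = 452
  0.912 megavolts = 0.912 × 10^3 kilovolts = 912
  262 kilovolts → 262
Sum: 452 + 912 + 262 = 1626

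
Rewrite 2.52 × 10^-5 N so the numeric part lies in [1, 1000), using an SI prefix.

= 25.2 × 10^-6 N; 10^-6 is micro.

25.2 µN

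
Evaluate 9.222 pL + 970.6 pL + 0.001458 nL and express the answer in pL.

981.28 pL

In pL:
  9.222 pL → 9.222
  970.6 pL → 970.6
  0.001458 nL = 0.001458 × 10^3 pL = 1.458
Sum: 9.222 + 970.6 + 1.458 = 981.28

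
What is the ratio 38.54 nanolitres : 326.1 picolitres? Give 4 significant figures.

118.2

(38.54 × 10⁻⁹) / (326.1 × 10⁻¹²) = 0.11818 × 10³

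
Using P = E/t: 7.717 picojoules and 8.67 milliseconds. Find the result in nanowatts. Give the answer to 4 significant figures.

(7.717 × 10⁻¹²) / (8.67 × 10⁻³) = 0.890081 × 10⁻⁹ W

0.8901 nanowatts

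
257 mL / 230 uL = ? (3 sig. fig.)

(257 × 10^-3) / (230 × 10^-6) = 1.117 × 10^3

1120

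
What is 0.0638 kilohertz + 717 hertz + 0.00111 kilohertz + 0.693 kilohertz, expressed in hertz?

In hertz:
  0.0638 kilohertz = 0.0638 × 10^3 hertz = 63.8
  717 hertz → 717
  0.00111 kilohertz = 0.00111 × 10^3 hertz = 1.11
  0.693 kilohertz = 0.693 × 10^3 hertz = 693
Sum: 63.8 + 717 + 1.11 + 693 = 1474.91

1474.91 hertz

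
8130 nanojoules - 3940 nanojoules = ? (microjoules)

4.19 microjoules

In microjoules:
  8130 nanojoules = 8130e-3 microjoules = 8.13
  3940 nanojoules = 3940e-3 microjoules = 3.94
Difference: 8.13 - 3.94 = 4.19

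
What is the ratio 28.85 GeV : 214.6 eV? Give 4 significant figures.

(28.85e9) / (214.6) = 0.13444e9

134400000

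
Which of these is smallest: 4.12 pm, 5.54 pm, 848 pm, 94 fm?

94 fm

4.12 pm = 0.00000000000412 m
5.54 pm = 0.00000000000554 m
848 pm = 0.000000000848 m
94 fm = 0.000000000000094 m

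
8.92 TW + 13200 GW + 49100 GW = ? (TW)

71.22 TW

In TW:
  8.92 TW → 8.92
  13200 GW = 13200 × 10^-3 TW = 13.2
  49100 GW = 49100 × 10^-3 TW = 49.1
Sum: 8.92 + 13.2 + 49.1 = 71.22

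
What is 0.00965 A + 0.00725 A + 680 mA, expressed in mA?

696.9 mA

In mA:
  0.00965 A = 0.00965 × 10³ mA = 9.65
  0.00725 A = 0.00725 × 10³ mA = 7.25
  680 mA → 680
Sum: 9.65 + 7.25 + 680 = 696.9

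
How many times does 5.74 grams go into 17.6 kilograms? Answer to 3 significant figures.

(17.6 × 10^3) / (5.74) = 3.066 × 10^3

3070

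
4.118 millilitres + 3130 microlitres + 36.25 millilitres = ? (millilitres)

In millilitres:
  4.118 millilitres → 4.118
  3130 microlitres = 3130 × 10^-3 millilitres = 3.13
  36.25 millilitres → 36.25
Sum: 4.118 + 3.13 + 36.25 = 43.498

43.498 millilitres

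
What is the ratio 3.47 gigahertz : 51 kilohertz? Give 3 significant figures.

(3.47 × 10⁹) / (51 × 10³) = 0.06804 × 10⁶

68000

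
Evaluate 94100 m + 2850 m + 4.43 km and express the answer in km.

In km:
  94100 m = 94100 × 10^-3 km = 94.1
  2850 m = 2850 × 10^-3 km = 2.85
  4.43 km → 4.43
Sum: 94.1 + 2.85 + 4.43 = 101.38

101.38 km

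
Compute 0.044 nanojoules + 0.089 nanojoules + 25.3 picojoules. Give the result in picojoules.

In picojoules:
  0.044 nanojoules = 0.044 × 10^3 picojoules = 44
  0.089 nanojoules = 0.089 × 10^3 picojoules = 89
  25.3 picojoules → 25.3
Sum: 44 + 89 + 25.3 = 158.3

158.3 picojoules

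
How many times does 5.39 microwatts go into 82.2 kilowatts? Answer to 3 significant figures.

15300000000

(82.2 × 10^3) / (5.39 × 10^-6) = 15.25 × 10^9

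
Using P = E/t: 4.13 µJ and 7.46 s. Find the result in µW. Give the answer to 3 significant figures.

0.554 µW

(4.13 × 10^-6) / (7.46) = 0.55362 × 10^-6 W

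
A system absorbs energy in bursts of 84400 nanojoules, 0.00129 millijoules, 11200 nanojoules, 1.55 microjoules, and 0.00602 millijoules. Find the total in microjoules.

104.46 microjoules

In microjoules:
  84400 nanojoules = 84400 × 10^-3 microjoules = 84.4
  0.00129 millijoules = 0.00129 × 10^3 microjoules = 1.29
  11200 nanojoules = 11200 × 10^-3 microjoules = 11.2
  1.55 microjoules → 1.55
  0.00602 millijoules = 0.00602 × 10^3 microjoules = 6.02
Sum: 84.4 + 1.29 + 11.2 + 1.55 + 6.02 = 104.46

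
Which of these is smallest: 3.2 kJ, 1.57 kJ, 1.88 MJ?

3.2 kJ = 3200 J
1.57 kJ = 1570 J
1.88 MJ = 1880000 J

1.57 kJ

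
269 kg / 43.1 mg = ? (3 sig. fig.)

6240000

(269e3) / (43.1e-3) = 6.241e6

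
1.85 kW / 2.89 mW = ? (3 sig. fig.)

(1.85 × 10^3) / (2.89 × 10^-3) = 0.6401 × 10^6

640000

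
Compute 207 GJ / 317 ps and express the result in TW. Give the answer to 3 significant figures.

653000000 TW

(207 × 10⁹) / (317 × 10⁻¹²) = 0.653 × 10²¹ W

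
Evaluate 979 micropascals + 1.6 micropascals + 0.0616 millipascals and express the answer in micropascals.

In micropascals:
  979 micropascals → 979
  1.6 micropascals → 1.6
  0.0616 millipascals = 0.0616e3 micropascals = 61.6
Sum: 979 + 1.6 + 61.6 = 1042.2

1042.2 micropascals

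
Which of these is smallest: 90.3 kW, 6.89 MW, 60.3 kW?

60.3 kW

90.3 kW = 90300 W
6.89 MW = 6890000 W
60.3 kW = 60300 W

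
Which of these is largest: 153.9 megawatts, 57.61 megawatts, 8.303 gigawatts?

153.9 megawatts = 153900000 watts
57.61 megawatts = 57610000 watts
8.303 gigawatts = 8303000000 watts

8.303 gigawatts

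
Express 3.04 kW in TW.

0.00000000304 TW

kilo = 10^3, tera = 10^12; factor is 10^-9.
3.04 × 10^-9 = 0.00000000304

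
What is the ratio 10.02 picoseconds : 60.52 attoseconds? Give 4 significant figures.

(10.02 × 10⁻¹²) / (60.52 × 10⁻¹⁸) = 0.16557 × 10⁶

165600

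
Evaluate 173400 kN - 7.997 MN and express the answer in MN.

165.403 MN

In MN:
  173400 kN = 173400 × 10^-3 MN = 173.4
  7.997 MN → 7.997
Difference: 173.4 - 7.997 = 165.403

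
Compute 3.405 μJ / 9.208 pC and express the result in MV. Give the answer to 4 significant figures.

0.3698 MV

(3.405 × 10⁻⁶) / (9.208 × 10⁻¹²) = 0.369787 × 10⁶ V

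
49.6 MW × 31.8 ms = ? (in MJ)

49.6 × 10⁶ × 31.8 × 10⁻³ = 1577.28 × 10³ J

1.57728 MJ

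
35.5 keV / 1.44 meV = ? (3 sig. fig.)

(35.5e3) / (1.44e-3) = 24.65e6

24700000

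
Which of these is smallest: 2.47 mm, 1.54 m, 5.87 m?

2.47 mm

2.47 mm = 0.00247 m
1.54 m = 1.54 m
5.87 m = 5.87 m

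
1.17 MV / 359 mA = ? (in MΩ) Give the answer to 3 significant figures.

(1.17 × 10^6) / (359 × 10^-3) = 0.0032591 × 10^9 Ω

3.26 MΩ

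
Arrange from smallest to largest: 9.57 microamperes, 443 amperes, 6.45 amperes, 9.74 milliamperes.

9.57 microamperes = 0.00000957 amperes
443 amperes = 443 amperes
6.45 amperes = 6.45 amperes
9.74 milliamperes = 0.00974 amperes

9.57 microamperes < 9.74 milliamperes < 6.45 amperes < 443 amperes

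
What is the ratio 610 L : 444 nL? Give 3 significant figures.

1370000000

(610) / (444e-9) = 1.374e9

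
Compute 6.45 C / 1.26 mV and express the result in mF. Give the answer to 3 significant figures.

5120000 mF

(6.45) / (1.26 × 10⁻³) = 5.119 × 10³ F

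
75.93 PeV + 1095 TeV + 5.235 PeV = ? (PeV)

In PeV:
  75.93 PeV → 75.93
  1095 TeV = 1095e-3 PeV = 1.095
  5.235 PeV → 5.235
Sum: 75.93 + 1.095 + 5.235 = 82.26

82.26 PeV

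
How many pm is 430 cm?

4300000000000 pm

centi = 10⁻², pico = 10⁻¹²; factor is 10¹⁰.
430 × 10¹⁰ = 4300000000000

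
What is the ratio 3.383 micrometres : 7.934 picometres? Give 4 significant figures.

(3.383e-6) / (7.934e-12) = 0.42639e6

426400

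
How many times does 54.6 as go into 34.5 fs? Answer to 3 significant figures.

(34.5 × 10^-15) / (54.6 × 10^-18) = 0.6319 × 10^3

632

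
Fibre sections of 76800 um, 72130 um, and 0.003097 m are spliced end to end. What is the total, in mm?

152.027 mm

In mm:
  76800 um = 76800 × 10^-3 mm = 76.8
  72130 um = 72130 × 10^-3 mm = 72.13
  0.003097 m = 0.003097 × 10^3 mm = 3.097
Sum: 76.8 + 72.13 + 3.097 = 152.027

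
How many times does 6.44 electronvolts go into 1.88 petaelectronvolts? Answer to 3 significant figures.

292000000000000

(1.88e15) / (6.44) = 0.2919e15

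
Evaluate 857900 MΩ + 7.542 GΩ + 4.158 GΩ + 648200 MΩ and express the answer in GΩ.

In GΩ:
  857900 MΩ = 857900 × 10⁻³ GΩ = 857.9
  7.542 GΩ → 7.542
  4.158 GΩ → 4.158
  648200 MΩ = 648200 × 10⁻³ GΩ = 648.2
Sum: 857.9 + 7.542 + 4.158 + 648.2 = 1517.8

1517.8 GΩ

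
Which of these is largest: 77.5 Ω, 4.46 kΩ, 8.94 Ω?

4.46 kΩ

77.5 Ω = 77.5 Ω
4.46 kΩ = 4460 Ω
8.94 Ω = 8.94 Ω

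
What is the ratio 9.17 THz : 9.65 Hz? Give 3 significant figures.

(9.17e12) / (9.65) = 0.9503e12

950000000000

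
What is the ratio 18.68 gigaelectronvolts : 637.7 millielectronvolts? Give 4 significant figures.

29290000000

(18.68e9) / (637.7e-3) = 0.029293e12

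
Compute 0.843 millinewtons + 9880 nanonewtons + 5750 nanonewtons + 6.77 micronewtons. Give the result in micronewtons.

865.4 micronewtons

In micronewtons:
  0.843 millinewtons = 0.843 × 10^3 micronewtons = 843
  9880 nanonewtons = 9880 × 10^-3 micronewtons = 9.88
  5750 nanonewtons = 5750 × 10^-3 micronewtons = 5.75
  6.77 micronewtons → 6.77
Sum: 843 + 9.88 + 5.75 + 6.77 = 865.4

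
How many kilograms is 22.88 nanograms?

nano = 10⁻⁹, kilo = 10³; factor is 10⁻¹².
22.88 × 10⁻¹² = 0.00000000002288

0.00000000002288 kilograms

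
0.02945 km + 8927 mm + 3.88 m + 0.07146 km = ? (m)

113.717 m

In m:
  0.02945 km = 0.02945 × 10³ m = 29.45
  8927 mm = 8927 × 10⁻³ m = 8.927
  3.88 m → 3.88
  0.07146 km = 0.07146 × 10³ m = 71.46
Sum: 29.45 + 8.927 + 3.88 + 71.46 = 113.717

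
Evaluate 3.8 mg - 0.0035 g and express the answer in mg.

In mg:
  3.8 mg → 3.8
  0.0035 g = 0.0035 × 10³ mg = 3.5
Difference: 3.8 - 3.5 = 0.3

0.3 mg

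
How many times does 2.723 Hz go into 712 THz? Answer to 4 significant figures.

(712 × 10¹²) / (2.723) = 261.48 × 10¹²

261500000000000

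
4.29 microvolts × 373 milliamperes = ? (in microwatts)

4.29e-6 × 373e-3 = 1600.17e-9 W

1.60017 microwatts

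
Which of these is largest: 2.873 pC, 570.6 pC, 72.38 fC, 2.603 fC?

570.6 pC

2.873 pC = 0.000000000002873 C
570.6 pC = 0.0000000005706 C
72.38 fC = 0.00000000000007238 C
2.603 fC = 0.000000000000002603 C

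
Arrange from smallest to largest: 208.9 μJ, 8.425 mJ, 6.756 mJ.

208.9 μJ = 0.0002089 J
8.425 mJ = 0.008425 J
6.756 mJ = 0.006756 J

208.9 μJ < 6.756 mJ < 8.425 mJ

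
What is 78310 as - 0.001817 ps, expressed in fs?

In fs:
  78310 as = 78310 × 10^-3 fs = 78.31
  0.001817 ps = 0.001817 × 10^3 fs = 1.817
Difference: 78.31 - 1.817 = 76.493

76.493 fs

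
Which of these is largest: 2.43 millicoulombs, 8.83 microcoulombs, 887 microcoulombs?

2.43 millicoulombs = 0.00243 coulombs
8.83 microcoulombs = 0.00000883 coulombs
887 microcoulombs = 0.000887 coulombs

2.43 millicoulombs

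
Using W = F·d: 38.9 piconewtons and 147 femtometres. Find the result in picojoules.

0.0000000000057183 picojoules

38.9 × 10⁻¹² × 147 × 10⁻¹⁵ = 5718.3 × 10⁻²⁷ J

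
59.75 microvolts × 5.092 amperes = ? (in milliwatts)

59.75 × 10⁻⁶ × 5.092 = 304.247 × 10⁻⁶ W

0.304247 milliwatts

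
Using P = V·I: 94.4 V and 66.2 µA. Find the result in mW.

6.24928 mW

94.4 × 66.2 × 10^-6 = 6249.28 × 10^-6 W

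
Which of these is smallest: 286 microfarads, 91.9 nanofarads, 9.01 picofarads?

9.01 picofarads

286 microfarads = 0.000286 farads
91.9 nanofarads = 0.0000000919 farads
9.01 picofarads = 0.00000000000901 farads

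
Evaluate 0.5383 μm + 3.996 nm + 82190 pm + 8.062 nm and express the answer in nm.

632.548 nm

In nm:
  0.5383 μm = 0.5383 × 10^3 nm = 538.3
  3.996 nm → 3.996
  82190 pm = 82190 × 10^-3 nm = 82.19
  8.062 nm → 8.062
Sum: 538.3 + 3.996 + 82.19 + 8.062 = 632.548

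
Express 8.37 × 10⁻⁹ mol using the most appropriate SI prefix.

= 8.37 × 10⁻⁹ mol; 10⁻⁹ is nano.

8.37 nmol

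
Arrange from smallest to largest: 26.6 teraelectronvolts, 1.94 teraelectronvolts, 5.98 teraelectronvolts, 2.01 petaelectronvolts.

1.94 teraelectronvolts < 5.98 teraelectronvolts < 26.6 teraelectronvolts < 2.01 petaelectronvolts

26.6 teraelectronvolts = 26600000000000 electronvolts
1.94 teraelectronvolts = 1940000000000 electronvolts
5.98 teraelectronvolts = 5980000000000 electronvolts
2.01 petaelectronvolts = 2010000000000000 electronvolts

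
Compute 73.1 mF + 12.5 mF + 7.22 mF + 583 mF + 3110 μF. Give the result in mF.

678.93 mF

In mF:
  73.1 mF → 73.1
  12.5 mF → 12.5
  7.22 mF → 7.22
  583 mF → 583
  3110 μF = 3110 × 10⁻³ mF = 3.11
Sum: 73.1 + 12.5 + 7.22 + 583 + 3.11 = 678.93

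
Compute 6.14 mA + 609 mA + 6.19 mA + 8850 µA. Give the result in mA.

In mA:
  6.14 mA → 6.14
  609 mA → 609
  6.19 mA → 6.19
  8850 µA = 8850 × 10^-3 mA = 8.85
Sum: 6.14 + 609 + 6.19 + 8.85 = 630.18

630.18 mA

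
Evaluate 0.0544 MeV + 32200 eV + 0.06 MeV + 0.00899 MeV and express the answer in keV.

155.59 keV

In keV:
  0.0544 MeV = 0.0544 × 10³ keV = 54.4
  32200 eV = 32200 × 10⁻³ keV = 32.2
  0.06 MeV = 0.06 × 10³ keV = 60
  0.00899 MeV = 0.00899 × 10³ keV = 8.99
Sum: 54.4 + 32.2 + 60 + 8.99 = 155.59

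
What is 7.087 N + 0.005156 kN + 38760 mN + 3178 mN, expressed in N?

54.181 N

In N:
  7.087 N → 7.087
  0.005156 kN = 0.005156 × 10³ N = 5.156
  38760 mN = 38760 × 10⁻³ N = 38.76
  3178 mN = 3178 × 10⁻³ N = 3.178
Sum: 7.087 + 5.156 + 38.76 + 3.178 = 54.181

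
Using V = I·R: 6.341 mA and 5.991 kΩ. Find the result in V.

6.341e-3 × 5.991e3 = 37.988931 V

37.988931 V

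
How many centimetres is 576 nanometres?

nano = 1e-9, centi = 1e-2; factor is 1e-7.
576 × 1e-7 = 0.0000576

0.0000576 centimetres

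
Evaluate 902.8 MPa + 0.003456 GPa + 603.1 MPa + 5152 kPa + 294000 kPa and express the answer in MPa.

1808.508 MPa

In MPa:
  902.8 MPa → 902.8
  0.003456 GPa = 0.003456 × 10³ MPa = 3.456
  603.1 MPa → 603.1
  5152 kPa = 5152 × 10⁻³ MPa = 5.152
  294000 kPa = 294000 × 10⁻³ MPa = 294
Sum: 902.8 + 3.456 + 603.1 + 5.152 + 294 = 1808.508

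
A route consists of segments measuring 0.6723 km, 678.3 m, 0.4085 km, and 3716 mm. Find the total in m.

1762.816 m

In m:
  0.6723 km = 0.6723e3 m = 672.3
  678.3 m → 678.3
  0.4085 km = 0.4085e3 m = 408.5
  3716 mm = 3716e-3 m = 3.716
Sum: 672.3 + 678.3 + 408.5 + 3.716 = 1762.816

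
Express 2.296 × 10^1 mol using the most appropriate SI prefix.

22.96 mol

= 22.96 mol; mantissa already in [1, 1000).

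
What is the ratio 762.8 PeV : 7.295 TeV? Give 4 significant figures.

104600

(762.8e15) / (7.295e12) = 104.56e3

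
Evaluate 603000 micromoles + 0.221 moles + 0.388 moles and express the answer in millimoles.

In millimoles:
  603000 micromoles = 603000 × 10^-3 millimoles = 603
  0.221 moles = 0.221 × 10^3 millimoles = 221
  0.388 moles = 0.388 × 10^3 millimoles = 388
Sum: 603 + 221 + 388 = 1212

1212 millimoles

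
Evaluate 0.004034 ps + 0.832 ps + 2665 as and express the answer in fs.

In fs:
  0.004034 ps = 0.004034 × 10^3 fs = 4.034
  0.832 ps = 0.832 × 10^3 fs = 832
  2665 as = 2665 × 10^-3 fs = 2.665
Sum: 4.034 + 832 + 2.665 = 838.699

838.699 fs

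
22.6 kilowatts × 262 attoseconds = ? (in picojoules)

5.9212 picojoules

22.6 × 10³ × 262 × 10⁻¹⁸ = 5921.2 × 10⁻¹⁵ J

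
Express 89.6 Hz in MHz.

0.0000896 MHz

(no prefix) = 10⁰, mega = 10⁶; factor is 10⁻⁶.
89.6 × 10⁻⁶ = 0.0000896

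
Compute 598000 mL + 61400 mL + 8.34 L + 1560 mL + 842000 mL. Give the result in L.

1511.3 L

In L:
  598000 mL = 598000 × 10⁻³ L = 598
  61400 mL = 61400 × 10⁻³ L = 61.4
  8.34 L → 8.34
  1560 mL = 1560 × 10⁻³ L = 1.56
  842000 mL = 842000 × 10⁻³ L = 842
Sum: 598 + 61.4 + 8.34 + 1.56 + 842 = 1511.3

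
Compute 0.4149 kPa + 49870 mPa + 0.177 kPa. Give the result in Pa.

In Pa:
  0.4149 kPa = 0.4149 × 10^3 Pa = 414.9
  49870 mPa = 49870 × 10^-3 Pa = 49.87
  0.177 kPa = 0.177 × 10^3 Pa = 177
Sum: 414.9 + 49.87 + 177 = 641.77

641.77 Pa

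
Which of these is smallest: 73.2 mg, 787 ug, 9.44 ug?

73.2 mg = 0.0732 g
787 ug = 0.000787 g
9.44 ug = 0.00000944 g

9.44 ug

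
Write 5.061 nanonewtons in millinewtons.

nano = 10⁻⁹, milli = 10⁻³; factor is 10⁻⁶.
5.061 × 10⁻⁶ = 0.000005061

0.000005061 millinewtons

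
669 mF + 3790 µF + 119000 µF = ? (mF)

In mF:
  669 mF → 669
  3790 µF = 3790e-3 mF = 3.79
  119000 µF = 119000e-3 mF = 119
Sum: 669 + 3.79 + 119 = 791.79

791.79 mF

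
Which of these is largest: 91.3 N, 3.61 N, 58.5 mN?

91.3 N = 91.3 N
3.61 N = 3.61 N
58.5 mN = 0.0585 N

91.3 N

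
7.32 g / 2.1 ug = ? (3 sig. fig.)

(7.32) / (2.1 × 10⁻⁶) = 3.486 × 10⁶

3490000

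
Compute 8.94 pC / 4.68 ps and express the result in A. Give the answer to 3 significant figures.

1.91 A

(8.94e-12) / (4.68e-12) = 1.9103 A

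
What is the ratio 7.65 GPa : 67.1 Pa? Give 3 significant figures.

(7.65e9) / (67.1) = 0.114e9

114000000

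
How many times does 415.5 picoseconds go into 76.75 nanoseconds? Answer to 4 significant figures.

(76.75e-9) / (415.5e-12) = 0.18472e3

184.7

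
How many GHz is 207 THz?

207000 GHz

tera = 1e12, giga = 1e9; factor is 1e3.
207 × 1e3 = 207000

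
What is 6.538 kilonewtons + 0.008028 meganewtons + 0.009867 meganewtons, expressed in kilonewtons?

24.433 kilonewtons

In kilonewtons:
  6.538 kilonewtons → 6.538
  0.008028 meganewtons = 0.008028 × 10³ kilonewtons = 8.028
  0.009867 meganewtons = 0.009867 × 10³ kilonewtons = 9.867
Sum: 6.538 + 8.028 + 9.867 = 24.433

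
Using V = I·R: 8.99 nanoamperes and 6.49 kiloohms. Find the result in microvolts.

58.3451 microvolts

8.99e-9 × 6.49e3 = 58.3451e-6 V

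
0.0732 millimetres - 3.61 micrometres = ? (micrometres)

In micrometres:
  0.0732 millimetres = 0.0732 × 10³ micrometres = 73.2
  3.61 micrometres → 3.61
Difference: 73.2 - 3.61 = 69.59

69.59 micrometres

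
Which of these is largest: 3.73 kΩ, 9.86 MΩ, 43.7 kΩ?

9.86 MΩ

3.73 kΩ = 3730 Ω
9.86 MΩ = 9860000 Ω
43.7 kΩ = 43700 Ω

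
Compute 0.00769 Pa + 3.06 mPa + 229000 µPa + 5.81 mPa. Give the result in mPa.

245.56 mPa

In mPa:
  0.00769 Pa = 0.00769e3 mPa = 7.69
  3.06 mPa → 3.06
  229000 µPa = 229000e-3 mPa = 229
  5.81 mPa → 5.81
Sum: 7.69 + 3.06 + 229 + 5.81 = 245.56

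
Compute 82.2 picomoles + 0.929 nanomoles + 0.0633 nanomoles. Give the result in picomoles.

In picomoles:
  82.2 picomoles → 82.2
  0.929 nanomoles = 0.929e3 picomoles = 929
  0.0633 nanomoles = 0.0633e3 picomoles = 63.3
Sum: 82.2 + 929 + 63.3 = 1074.5

1074.5 picomoles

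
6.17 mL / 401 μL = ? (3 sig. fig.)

15.4

(6.17 × 10⁻³) / (401 × 10⁻⁶) = 0.01539 × 10³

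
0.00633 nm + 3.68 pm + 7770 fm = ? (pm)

17.78 pm

In pm:
  0.00633 nm = 0.00633 × 10³ pm = 6.33
  3.68 pm → 3.68
  7770 fm = 7770 × 10⁻³ pm = 7.77
Sum: 6.33 + 3.68 + 7.77 = 17.78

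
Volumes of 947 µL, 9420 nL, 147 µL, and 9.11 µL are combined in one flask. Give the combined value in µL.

1112.53 µL

In µL:
  947 µL → 947
  9420 nL = 9420e-3 µL = 9.42
  147 µL → 147
  9.11 µL → 9.11
Sum: 947 + 9.42 + 147 + 9.11 = 1112.53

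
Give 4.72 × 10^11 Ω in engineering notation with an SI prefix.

472 GΩ

= 472 × 10^9 Ω; 10^9 is giga.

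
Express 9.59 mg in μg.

milli = 1e-3, micro = 1e-6; factor is 1e3.
9.59 × 1e3 = 9590

9590 μg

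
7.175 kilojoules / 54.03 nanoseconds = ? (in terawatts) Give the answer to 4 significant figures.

(7.175e3) / (54.03e-9) = 0.132797e12 W

0.1328 terawatts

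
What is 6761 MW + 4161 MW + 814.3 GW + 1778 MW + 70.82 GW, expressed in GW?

In GW:
  6761 MW = 6761e-3 GW = 6.761
  4161 MW = 4161e-3 GW = 4.161
  814.3 GW → 814.3
  1778 MW = 1778e-3 GW = 1.778
  70.82 GW → 70.82
Sum: 6.761 + 4.161 + 814.3 + 1.778 + 70.82 = 897.82

897.82 GW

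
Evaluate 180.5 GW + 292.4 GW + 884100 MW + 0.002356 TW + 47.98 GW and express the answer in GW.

1407.336 GW

In GW:
  180.5 GW → 180.5
  292.4 GW → 292.4
  884100 MW = 884100 × 10⁻³ GW = 884.1
  0.002356 TW = 0.002356 × 10³ GW = 2.356
  47.98 GW → 47.98
Sum: 180.5 + 292.4 + 884.1 + 2.356 + 47.98 = 1407.336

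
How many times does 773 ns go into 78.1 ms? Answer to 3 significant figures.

(78.1e-3) / (773e-9) = 0.101e6

101000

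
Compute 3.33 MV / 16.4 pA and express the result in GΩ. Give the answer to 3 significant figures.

203000000 GΩ

(3.33 × 10⁶) / (16.4 × 10⁻¹²) = 0.20305 × 10¹⁸ Ω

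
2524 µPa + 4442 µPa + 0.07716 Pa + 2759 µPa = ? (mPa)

86.885 mPa

In mPa:
  2524 µPa = 2524e-3 mPa = 2.524
  4442 µPa = 4442e-3 mPa = 4.442
  0.07716 Pa = 0.07716e3 mPa = 77.16
  2759 µPa = 2759e-3 mPa = 2.759
Sum: 2.524 + 4.442 + 77.16 + 2.759 = 86.885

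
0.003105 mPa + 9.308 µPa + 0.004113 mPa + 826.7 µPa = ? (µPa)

In µPa:
  0.003105 mPa = 0.003105 × 10^3 µPa = 3.105
  9.308 µPa → 9.308
  0.004113 mPa = 0.004113 × 10^3 µPa = 4.113
  826.7 µPa → 826.7
Sum: 3.105 + 9.308 + 4.113 + 826.7 = 843.226

843.226 µPa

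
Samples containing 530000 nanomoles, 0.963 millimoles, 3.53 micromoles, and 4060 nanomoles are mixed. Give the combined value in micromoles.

In micromoles:
  530000 nanomoles = 530000 × 10^-3 micromoles = 530
  0.963 millimoles = 0.963 × 10^3 micromoles = 963
  3.53 micromoles → 3.53
  4060 nanomoles = 4060 × 10^-3 micromoles = 4.06
Sum: 530 + 963 + 3.53 + 4.06 = 1500.59

1500.59 micromoles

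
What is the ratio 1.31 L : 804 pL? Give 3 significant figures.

(1.31) / (804 × 10⁻¹²) = 0.001629 × 10¹²

1630000000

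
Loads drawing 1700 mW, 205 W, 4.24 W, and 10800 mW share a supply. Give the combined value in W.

221.74 W

In W:
  1700 mW = 1700e-3 W = 1.7
  205 W → 205
  4.24 W → 4.24
  10800 mW = 10800e-3 W = 10.8
Sum: 1.7 + 205 + 4.24 + 10.8 = 221.74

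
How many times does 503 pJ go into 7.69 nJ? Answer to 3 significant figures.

15.3

(7.69 × 10⁻⁹) / (503 × 10⁻¹²) = 0.01529 × 10³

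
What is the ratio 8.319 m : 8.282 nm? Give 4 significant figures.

1004000000

(8.319) / (8.282e-9) = 1.0045e9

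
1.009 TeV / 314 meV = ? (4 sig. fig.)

3213000000000

(1.009e12) / (314e-3) = 0.0032134e15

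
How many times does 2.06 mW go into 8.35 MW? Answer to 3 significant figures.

(8.35 × 10⁶) / (2.06 × 10⁻³) = 4.053 × 10⁹

4050000000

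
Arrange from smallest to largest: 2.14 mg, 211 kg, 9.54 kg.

2.14 mg < 9.54 kg < 211 kg

2.14 mg = 0.00214 g
211 kg = 211000 g
9.54 kg = 9540 g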